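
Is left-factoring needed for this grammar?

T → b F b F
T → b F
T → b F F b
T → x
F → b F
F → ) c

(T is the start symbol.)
Yes, T has productions with common prefix 'b F'

Left-factoring is needed when two productions for the same non-terminal
share a common prefix on the right-hand side.

Productions for T:
  T → b F b F
  T → b F
  T → b F F b
  T → x
Productions for F:
  F → b F
  F → ) c

Found common prefix 'b F' in productions for T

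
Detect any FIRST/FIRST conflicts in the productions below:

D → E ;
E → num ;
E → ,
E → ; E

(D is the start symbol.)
No FIRST/FIRST conflicts.

Productions for E:
  E → num ;: FIRST = { 'num' }
  E → ,: FIRST = { ',' }
  E → ; E: FIRST = { ';' }
D has only one production, so no FIRST/FIRST conflict is possible there.

All alternatives of each non-terminal have pairwise disjoint FIRST sets.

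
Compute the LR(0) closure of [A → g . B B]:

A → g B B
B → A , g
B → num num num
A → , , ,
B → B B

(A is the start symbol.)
{ [A → . , , ,], [A → . g B B], [A → g . B B], [B → . A , g], [B → . B B], [B → . num num num] }

To compute CLOSURE, for each item [A → α.Bβ] where B is a non-terminal, add [B → .γ] for all productions B → γ; repeat for the newly added items until nothing changes.

Start with: [A → g . B B]
  [A → g . B B] has the dot before B: add [B → . A , g], [B → . num num num], [B → . B B]
  [B → . A , g] has the dot before A: add [A → . g B B], [A → . , , ,]
No further items can be added.

CLOSURE = { [A → . , , ,], [A → . g B B], [A → g . B B], [B → . A , g], [B → . B B], [B → . num num num] }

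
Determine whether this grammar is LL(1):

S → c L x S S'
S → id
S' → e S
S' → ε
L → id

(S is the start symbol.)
Relevant sets:
  FOLLOW(S') = { $, 'e' }

For S:
  PREDICT(S → c L x S S') = { 'c' }
  PREDICT(S → id) = { 'id' }
For S':
  PREDICT(S' → e S) = { 'e' }
  PREDICT(S' → ε) = { $, 'e' }
L has a single production, so nothing to check there.

Conflict found: Predict set conflict for S': { 'e' }
The grammar is NOT LL(1).

Answer: No. Predict set conflict for S': { 'e' }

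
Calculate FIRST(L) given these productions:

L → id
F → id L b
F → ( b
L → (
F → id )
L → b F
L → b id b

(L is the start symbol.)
{ '(', 'b', 'id' }

From L → id:
  - id is a terminal: add 'id' and stop
From L → (:
  - '(' is a terminal: add '(' and stop
From L → b F:
  - b is a terminal: add 'b' and stop
From L → b id b:
  - b is a terminal: add 'b' and stop

Collecting: FIRST(L) = { '(', 'b', 'id' }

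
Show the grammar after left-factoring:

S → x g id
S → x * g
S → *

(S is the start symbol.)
S → x S'
S' → g id
S' → * g
S → *

Left-factoring transforms A → αβ₁ | αβ₂ into A → αA' and A' → β₁ | β₂
(α is the longest common prefix among the alternatives). Repeat until
no nonterminal has two alternatives with a common prefix.

Round 1: S has alternatives sharing prefix 'x'. Introduce S': S → x S'
  Add: S' → g id
  Add: S' → * g

No remaining common prefixes — done.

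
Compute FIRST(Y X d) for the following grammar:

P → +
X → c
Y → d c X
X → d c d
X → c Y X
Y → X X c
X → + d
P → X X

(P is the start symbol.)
FIRST sets of the non-terminals involved (from the grammar, by fixed-point iteration):
  FIRST(Y) = { '+', 'c', 'd' }

To compute FIRST(Y X d), process the symbols left to right:
Symbol Y is a non-terminal. Add FIRST(Y) \ {ε} = { '+', 'c', 'd' }
Y is not nullable (ε ∉ FIRST(Y)), so stop here.
FIRST(Y X d) = { '+', 'c', 'd' }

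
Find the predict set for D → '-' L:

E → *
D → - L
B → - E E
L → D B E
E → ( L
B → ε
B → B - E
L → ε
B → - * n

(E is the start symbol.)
{ '-' }

PREDICT(D → '-' L) = (FIRST(RHS) \ {ε}) ∪ (FOLLOW(D) if ε ∈ FIRST(RHS), i.e. RHS ⇒* ε)
FIRST('-' L) = { '-' }
ε ∉ FIRST('-' L), so FOLLOW(D) is not added.
PREDICT(D → '-' L) = { '-' }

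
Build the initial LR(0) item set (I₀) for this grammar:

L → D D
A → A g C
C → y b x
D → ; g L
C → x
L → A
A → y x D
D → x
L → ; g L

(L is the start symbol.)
First, augment the grammar with L' → L
I₀ = CLOSURE({ [L' → . L] }):
  [L' → . L] has the dot before L: add [L → . D D], [L → . A], [L → . ; g L]
  [L → . D D] has the dot before D: add [D → . ; g L], [D → . x]
  [L → . A] has the dot before A: add [A → . A g C], [A → . y x D]
No further items can be added.

I₀ = { [A → . A g C], [A → . y x D], [D → . ; g L], [D → . x], [L → . ; g L], [L → . A], [L → . D D], [L' → . L] }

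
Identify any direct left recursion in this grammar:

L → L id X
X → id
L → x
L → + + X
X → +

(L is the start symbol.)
Direct left recursion occurs when N → N α for some non-terminal N (the right-hand side begins with the left-hand side itself).

L → L id X: LEFT RECURSIVE (starts with L)
X → id: starts with id
L → x: starts with x
L → + + X: starts with '+'
X → +: starts with '+'

The grammar has direct left recursion on: L.

Answer: Yes, L is left-recursive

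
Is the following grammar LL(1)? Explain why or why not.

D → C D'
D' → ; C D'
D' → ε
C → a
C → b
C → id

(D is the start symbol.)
Yes, the grammar is LL(1).

A grammar is LL(1) if for each non-terminal N with multiple productions, the predict sets of those productions are pairwise disjoint, where PREDICT(N → α) = (FIRST(α) \ {ε}) ∪ (FOLLOW(N) if α ⇒* ε).

Relevant sets:
  FOLLOW(D') = { $ }

For D':
  PREDICT(D' → ';' C D') = { ';' }
  PREDICT(D' → ε) = { $ }
For C:
  PREDICT(C → a) = { 'a' }
  PREDICT(C → b) = { 'b' }
  PREDICT(C → id) = { 'id' }
D has a single production, so nothing to check there.

All predict sets are disjoint. The grammar IS LL(1).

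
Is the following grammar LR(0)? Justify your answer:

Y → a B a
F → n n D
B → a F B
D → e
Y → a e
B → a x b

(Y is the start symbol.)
Yes, the grammar is LR(0)

A grammar is LR(0) if no state in the canonical LR(0) collection has:
  - both a shift item (dot before a terminal) and a complete item (shift-reduce conflict), or
  - two or more complete items (reduce-reduce conflict; the accept item [Y' → Y .] counts as a complete item here).

Augment with Y' → Y and build the canonical LR(0) collection (I0 = CLOSURE({[Y' → . Y]}), then GOTO on every symbol after a dot until no new states appear). It has 15 states:
  I0: { [Y → . a B a], [Y → . a e], [Y' → . Y] }  — shift
  I1: { [Y' → Y .] }  — accept
  I2: { [B → . a F B], [B → . a x b], [Y → a . B a], [Y → a . e] }  — shift
  I3: { [Y → a B . a] }  — shift
  I4: { [B → a . F B], [B → a . x b], [F → . n n D] }  — shift
  I5: { [Y → a e .] }  — reduce
  I6: { [B → . a F B], [B → . a x b], [B → a F . B] }  — shift
  I7: { [F → n . n D] }  — shift
  I8: { [B → a x . b] }  — shift
  I9: { [B → a x b .] }  — reduce
  I10: { [D → . e], [F → n n . D] }  — shift
  I11: { [F → n n D .] }  — reduce
  I12: { [D → e .] }  — reduce
  I13: { [B → a F B .] }  — reduce
  I14: { [Y → a B a .] }  — reduce

Every state is either a pure shift/goto state or contains exactly one complete item and nothing to shift — no conflicts. The grammar is LR(0).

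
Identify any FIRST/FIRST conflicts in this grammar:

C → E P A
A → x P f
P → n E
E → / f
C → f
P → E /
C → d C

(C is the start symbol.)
A FIRST/FIRST conflict occurs when two productions N → α and N → β for the same non-terminal have FIRST(α) ∩ FIRST(β) ≠ ∅ (with ε ∈ FIRST of a nullable right-hand side, so two nullable alternatives also conflict).

FIRST sets of the non-terminals at (or reachable through a nullable prefix from) the front of some alternative:
  FIRST(E) = { '/' }

Productions for C:
  C → E P A: FIRST = { '/' }
  C → f: FIRST = { 'f' }
  C → d C: FIRST = { 'd' }
Productions for P:
  P → n E: FIRST = { 'n' }
  P → E /: FIRST = { '/' }
A, E have only one production, so no FIRST/FIRST conflict is possible there.

All alternatives of each non-terminal have pairwise disjoint FIRST sets.

Answer: No FIRST/FIRST conflicts.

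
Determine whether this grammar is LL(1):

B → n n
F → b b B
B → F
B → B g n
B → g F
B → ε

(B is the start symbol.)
A grammar is LL(1) if for each non-terminal N with multiple productions, the predict sets of those productions are pairwise disjoint, where PREDICT(N → α) = (FIRST(α) \ {ε}) ∪ (FOLLOW(N) if α ⇒* ε).

Relevant sets:
  FIRST(F) = { 'b' }
  FIRST(B) = { 'b', 'g', 'n', ε }
  FOLLOW(B) = { $, 'g' }

For B:
  PREDICT(B → n n) = { 'n' }
  PREDICT(B → F) = { 'b' }
  PREDICT(B → B g n) = { 'b', 'g', 'n' }
  PREDICT(B → g F) = { 'g' }
  PREDICT(B → ε) = { $, 'g' }
F has a single production, so nothing to check there.

Conflict found: Predict set conflict for B: { 'n' }
The grammar is NOT LL(1).

Answer: No. Predict set conflict for B: { 'n' }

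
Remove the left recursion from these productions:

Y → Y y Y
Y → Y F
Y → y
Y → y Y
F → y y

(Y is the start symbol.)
Y is directly left-recursive. The standard transformation for
  A → A α₁ | ... | A α_m | β₁ | ... | β_n
is
  A  → β₁ A' | ... | β_n A'
  A' → α₁ A' | ... | α_m A' | ε

Y → y becomes Y → y Y'
Y → y Y becomes Y → y Y Y'
Y → Y y Y becomes Y' → y Y Y'
Y → Y F becomes Y' → F Y'
Add Y' → ε

Productions for other non-terminals are unchanged:
  F → y y

Resulting grammar:
Y → y Y'
Y → y Y Y'
Y' → y Y Y'
Y' → F Y'
Y' → ε
F → y y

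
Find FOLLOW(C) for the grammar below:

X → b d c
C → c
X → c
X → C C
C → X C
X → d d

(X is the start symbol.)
{ $, 'b', 'c', 'd' }

To compute FOLLOW(C), find every occurrence of C on a right-hand side N → α C β: add FIRST(β) \ {ε}, and if β is empty or nullable also add FOLLOW(N). Iterate to a fixed point.

In X → C C: C is followed by C, add FIRST(C) \ {ε} = { 'b', 'c', 'd' }
In X → C C: C is at the end, add FOLLOW(X)
In C → X C: C is at the end; this adds FOLLOW(C) to itself — nothing new

The FOLLOW sets referred to above (computed the same way, to a fixed point):
  FOLLOW(X) = { $, 'b', 'c', 'd' }

Taking the union: FOLLOW(C) = { $, 'b', 'c', 'd' }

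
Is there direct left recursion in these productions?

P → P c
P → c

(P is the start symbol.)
Direct left recursion occurs when N → N α for some non-terminal N (the right-hand side begins with the left-hand side itself).

P → P c: LEFT RECURSIVE (starts with P)
P → c: starts with c

The grammar has direct left recursion on: P.

Answer: Yes, P is left-recursive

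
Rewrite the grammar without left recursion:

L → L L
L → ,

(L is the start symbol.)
L is directly left-recursive. The standard transformation for
  A → A α₁ | ... | A α_m | β₁ | ... | β_n
is
  A  → β₁ A' | ... | β_n A'
  A' → α₁ A' | ... | α_m A' | ε

L → , becomes L → , L'
L → L L becomes L' → L L'
Add L' → ε

Resulting grammar:
L → , L'
L' → L L'
L' → ε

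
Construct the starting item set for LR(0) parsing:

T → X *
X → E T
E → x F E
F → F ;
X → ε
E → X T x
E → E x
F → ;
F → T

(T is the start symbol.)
{ [E → . E x], [E → . X T x], [E → . x F E], [T → . X *], [T' → . T], [X → . E T], [X → .] }

First, augment the grammar with T' → T
I₀ = CLOSURE({ [T' → . T] }):
  [T' → . T] has the dot before T: add [T → . X *]
  [T → . X *] has the dot before X: add [X → . E T], [X → .]
  [X → . E T] has the dot before E: add [E → . x F E], [E → . X T x], [E → . E x]
No further items can be added.

I₀ = { [E → . E x], [E → . X T x], [E → . x F E], [T → . X *], [T' → . T], [X → . E T], [X → .] }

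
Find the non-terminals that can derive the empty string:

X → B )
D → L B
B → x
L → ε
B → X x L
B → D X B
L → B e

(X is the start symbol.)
{ 'L' }

A non-terminal is nullable if it can derive ε (the empty string): either it has an ε-production, or it has a production whose right-hand side consists entirely of nullable non-terminals.

ε-productions: L → ε
So L is immediately nullable.
No further non-terminal can be added: every production for the remaining non-terminals contains a terminal or a non-nullable non-terminal.
Nullable = { 'L' }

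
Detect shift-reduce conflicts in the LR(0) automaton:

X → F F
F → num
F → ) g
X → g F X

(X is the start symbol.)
No shift-reduce conflicts

Augment with X' → X and build the canonical LR(0) collection (I0 = CLOSURE({[X' → . X]}), then GOTO on every symbol after a dot until no new states appear). It has 10 states:
  I0: { [F → . ) g], [F → . num], [X → . F F], [X → . g F X], [X' → . X] }  — shift
  I1: { [F → ) . g] }  — shift
  I2: { [F → . ) g], [F → . num], [X → F . F] }  — shift
  I3: { [X' → X .] }  — accept
  I4: { [F → . ) g], [F → . num], [X → g . F X] }  — shift
  I5: { [F → num .] }  — reduce
  I6: { [F → . ) g], [F → . num], [X → . F F], [X → . g F X], [X → g F . X] }  — shift
  I7: { [X → g F X .] }  — reduce
  I8: { [X → F F .] }  — reduce
  I9: { [F → ) g .] }  — reduce

No state contains both a complete item and a shift item.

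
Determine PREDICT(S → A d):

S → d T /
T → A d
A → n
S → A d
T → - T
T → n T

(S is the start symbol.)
PREDICT(S → A d) = (FIRST(RHS) \ {ε}) ∪ (FOLLOW(S) if ε ∈ FIRST(RHS), i.e. RHS ⇒* ε)
FIRST(A) = { 'n' }
FIRST(A d) = { 'n' }
ε ∉ FIRST(A d), so FOLLOW(S) is not added.
PREDICT(S → A d) = { 'n' }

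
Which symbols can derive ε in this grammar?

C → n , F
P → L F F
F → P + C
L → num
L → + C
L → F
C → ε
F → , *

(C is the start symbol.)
A non-terminal is nullable if it can derive ε (the empty string): either it has an ε-production, or it has a production whose right-hand side consists entirely of nullable non-terminals.

ε-productions: C → ε
So C is immediately nullable.
No further non-terminal can be added: every production for the remaining non-terminals contains a terminal or a non-nullable non-terminal.
Nullable = { 'C' }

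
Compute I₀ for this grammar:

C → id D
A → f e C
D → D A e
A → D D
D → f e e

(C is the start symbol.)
First, augment the grammar with C' → C
I₀ = CLOSURE({ [C' → . C] }):
  [C' → . C] has the dot before C: add [C → . id D]
No further items can be added.

I₀ = { [C → . id D], [C' → . C] }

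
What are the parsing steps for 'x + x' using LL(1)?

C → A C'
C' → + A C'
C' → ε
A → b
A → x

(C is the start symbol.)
LL(1) parsing maintains a stack (initially the start symbol over $) and the input. At each step: if the stack top is a terminal, match it against the current input token; if it is a non-terminal N, replace it with the RHS of M[N, lookahead] (the unique production whose predict set contains the lookahead).

Stack is shown with the top on the left.

Stack     Input    Action
-------------------------
C $       x + x $  output C → A C'
A C' $    x + x $  output A → x
x C' $    x + x $  match 'x'
C' $      + x $    output C' → + A C'
+ A C' $  + x $    match '+'
A C' $    x $      output A → x
x C' $    x $      match 'x'
C' $      $        output C' → ε
$         $        accept

The string is accepted.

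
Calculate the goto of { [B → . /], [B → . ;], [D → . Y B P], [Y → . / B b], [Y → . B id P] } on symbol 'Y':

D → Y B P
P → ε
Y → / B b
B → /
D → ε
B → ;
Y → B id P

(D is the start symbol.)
{ [B → . /], [B → . ;], [D → Y . B P] }

GOTO(I, 'Y') = CLOSURE({ [A → αX.β] : [A → α.Xβ] ∈ I, X = 'Y' })

Items with dot before 'Y', with the dot advanced:
  [D → . Y B P] → [D → Y . B P]
Closure of the advanced items:
  [D → Y . B P] has the dot before B: add [B → . /], [B → . ;]

GOTO = { [B → . /], [B → . ;], [D → Y . B P] }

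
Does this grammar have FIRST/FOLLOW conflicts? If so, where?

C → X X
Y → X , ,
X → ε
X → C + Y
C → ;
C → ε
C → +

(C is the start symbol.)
Nullable non-terminals: C, X.
FIRST sets used below: FIRST(X) = { '+', ';', ε }, FIRST(C) = { '+', ';', ε }

C: nullable alternative(s) C → X X, C → ε; FOLLOW(C) = { $, '+' }
  C → X X: FIRST \ {ε} = { '+', ';' } — overlaps FOLLOW(C) on { '+' }: CONFLICT
  C → ;: FIRST \ {ε} = { ';' } — disjoint from FOLLOW(C)
  C → ε: FIRST \ {ε} = { } — disjoint from FOLLOW(C)
  C → +: FIRST \ {ε} = { '+' } — overlaps FOLLOW(C) on { '+' }: CONFLICT

X: nullable alternative(s) X → ε; FOLLOW(X) = { $, '+', ',', ';' }
  X → ε: FIRST \ {ε} = { } — this is the only nullable alternative, skip
  X → C + Y: FIRST \ {ε} = { '+', ';' } — overlaps FOLLOW(X) on { '+', ';' }: CONFLICT

Y has no nullable alternative, so no FIRST/FOLLOW check is needed there.

So the grammar has 3 FIRST/FOLLOW conflicts (marked CONFLICT above).

Answer: Yes. C → X X with FOLLOW(C) on { '+' }; C → '+' with FOLLOW(C) on { '+' }; X → C '+' Y with FOLLOW(X) on { '+', ';' }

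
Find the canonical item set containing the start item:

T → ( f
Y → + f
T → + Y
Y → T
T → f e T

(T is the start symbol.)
First, augment the grammar with T' → T
I₀ = CLOSURE({ [T' → . T] }):
  [T' → . T] has the dot before T: add [T → . ( f], [T → . + Y], [T → . f e T]
No further items can be added.

I₀ = { [T → . ( f], [T → . + Y], [T → . f e T], [T' → . T] }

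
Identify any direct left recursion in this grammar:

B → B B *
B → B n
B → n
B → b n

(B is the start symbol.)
Direct left recursion occurs when N → N α for some non-terminal N (the right-hand side begins with the left-hand side itself).

B → B B *: LEFT RECURSIVE (starts with B)
B → B n: LEFT RECURSIVE (starts with B)
B → n: starts with n
B → b n: starts with b

The grammar has direct left recursion on: B.

Answer: Yes, B is left-recursive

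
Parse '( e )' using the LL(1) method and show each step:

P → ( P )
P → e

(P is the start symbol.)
Stack is shown with the top on the left.

Stack    Input    Action
------------------------
P $      ( e ) $  output P → ( P )
( P ) $  ( e ) $  match '('
P ) $    e ) $    output P → e
e ) $    e ) $    match 'e'
) $      ) $      match ')'
$        $        accept

The string is accepted.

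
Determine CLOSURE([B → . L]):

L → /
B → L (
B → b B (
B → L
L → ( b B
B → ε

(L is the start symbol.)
To compute CLOSURE, for each item [A → α.Bβ] where B is a non-terminal, add [B → .γ] for all productions B → γ; repeat for the newly added items until nothing changes.

Start with: [B → . L]
  [B → . L] has the dot before L: add [L → . /], [L → . ( b B]
No further items can be added.

CLOSURE = { [B → . L], [L → . ( b B], [L → . /] }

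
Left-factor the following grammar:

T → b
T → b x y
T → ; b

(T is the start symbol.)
Left-factoring transforms A → αβ₁ | αβ₂ into A → αA' and A' → β₁ | β₂
(α is the longest common prefix among the alternatives). Repeat until
no nonterminal has two alternatives with a common prefix.

Round 1: T has alternatives sharing prefix 'b'. Introduce T': T → b T'
  Add: T' → ε
  Add: T' → x y

No remaining common prefixes — done.

Resulting grammar:
T → b T'
T' → ε
T' → x y
T → ; b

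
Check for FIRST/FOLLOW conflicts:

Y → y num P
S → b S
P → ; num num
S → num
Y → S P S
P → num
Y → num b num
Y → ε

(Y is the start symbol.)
A FIRST/FOLLOW conflict occurs when a non-terminal N has a nullable alternative N → β (β ⇒* ε) and another alternative N → α with FIRST(α) ∩ FOLLOW(N) ≠ ∅: on such a lookahead the parser cannot decide between expanding α and letting N vanish via β.

Nullable non-terminals: Y.
FIRST sets used below: FIRST(S) = { 'b', 'num' }

Y: nullable alternative(s) Y → ε; FOLLOW(Y) = { $ }
  Y → y num P: FIRST \ {ε} = { 'y' } — disjoint from FOLLOW(Y)
  Y → S P S: FIRST \ {ε} = { 'b', 'num' } — disjoint from FOLLOW(Y)
  Y → num b num: FIRST \ {ε} = { 'num' } — disjoint from FOLLOW(Y)
  Y → ε: FIRST \ {ε} = { } — this is the only nullable alternative, skip

P, S have no nullable alternative, so no FIRST/FOLLOW check is needed there.

No FIRST/FOLLOW conflicts found.

Answer: No FIRST/FOLLOW conflicts.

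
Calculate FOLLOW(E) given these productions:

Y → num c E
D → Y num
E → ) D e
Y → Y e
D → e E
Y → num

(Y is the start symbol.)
In Y → num c E: E is at the end, add FOLLOW(Y)
In D → e E: E is at the end, add FOLLOW(D)

The FOLLOW sets referred to above (computed the same way, to a fixed point):
  FOLLOW(Y) = { $, 'e', 'num' }
  FOLLOW(D) = { 'e' }

Taking the union: FOLLOW(E) = { $, 'e', 'num' }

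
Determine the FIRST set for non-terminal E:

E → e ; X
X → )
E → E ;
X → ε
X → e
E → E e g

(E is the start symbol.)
To compute FIRST(E), examine every production with E on the left-hand side, reading each right-hand side left to right until a non-nullable symbol is reached.

From E → e ; X:
  - e is a terminal: add 'e' and stop
From E → E ;:
  - E is the symbol being defined: contributes nothing new
    E is not nullable, so stop
From E → E e g:
  - E is the symbol being defined: contributes nothing new
    E is not nullable, so stop

Collecting: FIRST(E) = { 'e' }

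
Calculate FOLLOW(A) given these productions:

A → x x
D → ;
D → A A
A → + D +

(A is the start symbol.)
To compute FOLLOW(A), find every occurrence of A on a right-hand side N → α A β: add FIRST(β) \ {ε}, and if β is empty or nullable also add FOLLOW(N). Iterate to a fixed point.

A is the start symbol, so $ ∈ FOLLOW(A).
In D → A A: A is followed by A, add FIRST(A) \ {ε} = { '+', 'x' }
In D → A A: A is at the end, add FOLLOW(D)

The FOLLOW sets referred to above (computed the same way, to a fixed point):
  FOLLOW(D) = { '+' }

Taking the union: FOLLOW(A) = { $, '+', 'x' }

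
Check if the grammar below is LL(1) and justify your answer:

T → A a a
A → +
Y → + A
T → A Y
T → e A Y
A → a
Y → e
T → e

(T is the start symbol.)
No. Predict set conflict for T: { '+', 'a' }

Relevant sets:
  FIRST(A) = { '+', 'a' }

For T:
  PREDICT(T → A a a) = { '+', 'a' }
  PREDICT(T → A Y) = { '+', 'a' }
  PREDICT(T → e A Y) = { 'e' }
  PREDICT(T → e) = { 'e' }
For A:
  PREDICT(A → '+') = { '+' }
  PREDICT(A → a) = { 'a' }
For Y:
  PREDICT(Y → '+' A) = { '+' }
  PREDICT(Y → e) = { 'e' }

Conflict found: Predict set conflict for T: { '+', 'a' }
The grammar is NOT LL(1).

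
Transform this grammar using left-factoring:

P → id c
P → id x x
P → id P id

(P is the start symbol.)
Left-factoring transforms A → αβ₁ | αβ₂ into A → αA' and A' → β₁ | β₂
(α is the longest common prefix among the alternatives). Repeat until
no nonterminal has two alternatives with a common prefix.

Round 1: P has alternatives sharing prefix 'id'. Introduce P': P → id P'
  Add: P' → c
  Add: P' → x x
  Add: P' → P id

No remaining common prefixes — done.

Resulting grammar:
P → id P'
P' → c
P' → x x
P' → P id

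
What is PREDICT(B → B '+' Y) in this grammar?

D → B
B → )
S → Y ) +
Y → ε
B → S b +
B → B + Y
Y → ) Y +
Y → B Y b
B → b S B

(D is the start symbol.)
PREDICT(B → B '+' Y) = (FIRST(RHS) \ {ε}) ∪ (FOLLOW(B) if ε ∈ FIRST(RHS), i.e. RHS ⇒* ε)
FIRST(B) = { ')', 'b' }
FIRST(B '+' Y) = { ')', 'b' }
ε ∉ FIRST(B '+' Y), so FOLLOW(B) is not added.
PREDICT(B → B '+' Y) = { ')', 'b' }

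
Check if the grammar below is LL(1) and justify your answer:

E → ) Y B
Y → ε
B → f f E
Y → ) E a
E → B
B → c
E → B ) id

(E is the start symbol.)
No. Predict set conflict for E: { 'c', 'f' }

A grammar is LL(1) if for each non-terminal N with multiple productions, the predict sets of those productions are pairwise disjoint, where PREDICT(N → α) = (FIRST(α) \ {ε}) ∪ (FOLLOW(N) if α ⇒* ε).

Relevant sets:
  FIRST(B) = { 'c', 'f' }
  FOLLOW(Y) = { 'c', 'f' }

For E:
  PREDICT(E → ')' Y B) = { ')' }
  PREDICT(E → B) = { 'c', 'f' }
  PREDICT(E → B ')' id) = { 'c', 'f' }
For Y:
  PREDICT(Y → ε) = { 'c', 'f' }
  PREDICT(Y → ')' E a) = { ')' }
For B:
  PREDICT(B → f f E) = { 'f' }
  PREDICT(B → c) = { 'c' }

Conflict found: Predict set conflict for E: { 'c', 'f' }
The grammar is NOT LL(1).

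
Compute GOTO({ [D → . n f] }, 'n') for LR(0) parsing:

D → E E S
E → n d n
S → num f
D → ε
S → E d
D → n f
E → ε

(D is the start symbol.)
GOTO(I, 'n') = CLOSURE({ [A → αX.β] : [A → α.Xβ] ∈ I, X = 'n' })

Items with dot before 'n', with the dot advanced:
  [D → . n f] → [D → n . f]
Closure adds nothing (no advanced item has the dot before a non-terminal).

GOTO = { [D → n . f] }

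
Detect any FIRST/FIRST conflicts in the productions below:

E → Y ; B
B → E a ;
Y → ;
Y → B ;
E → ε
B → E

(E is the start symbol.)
Yes. B → E a ';' / B → E on { ';', 'a' }; Y → ';' / Y → B ';' on { ';' }

A FIRST/FIRST conflict occurs when two productions N → α and N → β for the same non-terminal have FIRST(α) ∩ FIRST(β) ≠ ∅ (with ε ∈ FIRST of a nullable right-hand side, so two nullable alternatives also conflict).

FIRST sets of the non-terminals at (or reachable through a nullable prefix from) the front of some alternative:
  FIRST(Y) = { ';', 'a' }
  FIRST(E) = { ';', 'a', ε }
  FIRST(B) = { ';', 'a', ε }

Productions for E:
  E → Y ; B: FIRST = { ';', 'a' }
  E → ε: FIRST = { ε }
Productions for B:
  B → E a ;: FIRST = { ';', 'a' }
  B → E: FIRST = { ';', 'a', ε }
Productions for Y:
  Y → ;: FIRST = { ';' }
  Y → B ;: FIRST = { ';', 'a' }

Conflict for B: B → E a ; and B → E
  Overlap: { ';', 'a' }
Conflict for Y: Y → ; and Y → B ;
  Overlap: { ';' }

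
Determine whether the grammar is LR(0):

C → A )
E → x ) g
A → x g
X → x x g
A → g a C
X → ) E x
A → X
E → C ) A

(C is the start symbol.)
Augment with C' → C and build the canonical LR(0) collection (I0 = CLOSURE({[C' → . C]}), then GOTO on every symbol after a dot until no new states appear). It has 21 states:
  I0: { [A → . X], [A → . g a C], [A → . x g], [C → . A )], [C' → . C], [X → . ) E x], [X → . x x g] }  — shift
  I1: { [A → . X], [A → . g a C], [A → . x g], [C → . A )], [E → . C ) A], [E → . x ) g], [X → ) . E x], [X → . ) E x], [X → . x x g] }  — shift
  I2: { [C → A . )] }  — shift
  I3: { [C' → C .] }  — accept
  I4: { [A → X .] }  — reduce
  I5: { [A → g . a C] }  — shift
  I6: { [A → x . g], [X → x . x g] }  — shift
  I7: { [A → x g .] }  — reduce
  I8: { [X → x x . g] }  — shift
  I9: { [X → x x g .] }  — reduce
  I10: { [A → . X], [A → . g a C], [A → . x g], [A → g a . C], [C → . A )], [X → . ) E x], [X → . x x g] }  — shift
  I11: { [A → g a C .] }  — reduce
  I12: { [C → A ) .] }  — reduce
  I13: { [E → C . ) A] }  — shift
  I14: { [X → ) E . x] }  — shift
  I15: { [A → x . g], [E → x . ) g], [X → x . x g] }  — shift
  I16: { [E → x ) . g] }  — shift
  I17: { [E → x ) g .] }  — reduce
  I18: { [X → ) E x .] }  — reduce
  I19: { [A → . X], [A → . g a C], [A → . x g], [E → C ) . A], [X → . ) E x], [X → . x x g] }  — shift
  I20: { [E → C ) A .] }  — reduce

Every state is either a pure shift/goto state or contains exactly one complete item and nothing to shift — no conflicts. The grammar is LR(0).

Answer: Yes, the grammar is LR(0)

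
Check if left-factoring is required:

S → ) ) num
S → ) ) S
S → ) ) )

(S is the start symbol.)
Left-factoring is needed when two productions for the same non-terminal
share a common prefix on the right-hand side.

Productions for S:
  S → ) ) num
  S → ) ) S
  S → ) ) )

Found common prefix ') )' in productions for S

Answer: Yes, S has productions with common prefix ') )'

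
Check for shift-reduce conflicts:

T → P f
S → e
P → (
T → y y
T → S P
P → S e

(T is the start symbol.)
No shift-reduce conflicts

Augment with T' → T and build the canonical LR(0) collection (I0 = CLOSURE({[T' → . T]}), then GOTO on every symbol after a dot until no new states appear). It has 13 states:
  I0: { [P → . (], [P → . S e], [S → . e], [T → . P f], [T → . S P], [T → . y y], [T' → . T] }  — shift
  I1: { [P → ( .] }  — reduce
  I2: { [T → P . f] }  — shift
  I3: { [P → . (], [P → . S e], [P → S . e], [S → . e], [T → S . P] }  — shift
  I4: { [T' → T .] }  — accept
  I5: { [S → e .] }  — reduce
  I6: { [T → y . y] }  — shift
  I7: { [T → y y .] }  — reduce
  I8: { [T → S P .] }  — reduce
  I9: { [P → S . e] }  — shift
  I10: { [P → S e .], [S → e .] }  — 2 reduces
  I11: { [P → S e .] }  — reduce
  I12: { [T → P f .] }  — reduce

No state contains both a complete item and a shift item.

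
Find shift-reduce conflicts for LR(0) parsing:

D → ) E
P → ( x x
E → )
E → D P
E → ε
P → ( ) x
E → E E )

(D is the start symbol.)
Yes — I1: [E → .] vs [D → . ) E]; I3: [E → .] vs [D → . ) E]; I5: [D → ) E .] vs [D → . ) E]; I6: [E → .] vs [D → . ) E]; I7: [E → .] vs [D → . ) E]

Augment with D' → D and build the canonical LR(0) collection (I0 = CLOSURE({[D' → . D]}), then GOTO on every symbol after a dot until no new states appear). It has 14 states:
  I0: { [D → . ) E], [D' → . D] }  — shift
  I1: { [D → ) . E], [D → . ) E], [E → . )], [E → . D P], [E → . E E )], [E → .] }  — shift, reduce
  I2: { [D' → D .] }  — accept
  I3: { [D → ) . E], [D → . ) E], [E → ) .], [E → . )], [E → . D P], [E → . E E )], [E → .] }  — shift, 2 reduces
  I4: { [E → D . P], [P → . ( ) x], [P → . ( x x] }  — shift
  I5: { [D → ) E .], [D → . ) E], [E → . )], [E → . D P], [E → . E E )], [E → .], [E → E . E )] }  — shift, 2 reduces
  I6: { [D → . ) E], [E → . )], [E → . D P], [E → . E E )], [E → .], [E → E . E )], [E → E E . )] }  — shift, reduce
  I7: { [D → ) . E], [D → . ) E], [E → ) .], [E → . )], [E → . D P], [E → . E E )], [E → .], [E → E E ) .] }  — shift, 3 reduces
  I8: { [P → ( . ) x], [P → ( . x x] }  — shift
  I9: { [E → D P .] }  — reduce
  I10: { [P → ( ) . x] }  — shift
  I11: { [P → ( x . x] }  — shift
  I12: { [P → ( x x .] }  — reduce
  I13: { [P → ( ) x .] }  — reduce

I1 contains reduce item [E → .] and shift items [D → . ) E], [E → . )] — shift-reduce conflict.
I3 contains reduce items [E → .], [E → ) .] and shift items [D → . ) E], [E → . )] — shift-reduce conflict.
I5 contains reduce items [D → ) E .], [E → .] and shift items [D → . ) E], [E → . )] — shift-reduce conflict.
I6 contains reduce item [E → .] and shift items [D → . ) E], [E → . )], [E → E E . )] — shift-reduce conflict.
I7 contains reduce items [E → .], [E → ) .], [E → E E ) .] and shift items [D → . ) E], [E → . )] — shift-reduce conflict.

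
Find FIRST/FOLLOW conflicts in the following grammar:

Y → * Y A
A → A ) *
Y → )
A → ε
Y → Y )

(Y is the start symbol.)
Yes. A → A ')' '*' with FOLLOW(A) on { ')' }

A FIRST/FOLLOW conflict occurs when a non-terminal N has a nullable alternative N → β (β ⇒* ε) and another alternative N → α with FIRST(α) ∩ FOLLOW(N) ≠ ∅: on such a lookahead the parser cannot decide between expanding α and letting N vanish via β.

Nullable non-terminals: A.
FIRST sets used below: FIRST(A) = { ')', ε }

A: nullable alternative(s) A → ε; FOLLOW(A) = { $, ')' }
  A → A ) *: FIRST \ {ε} = { ')' } — overlaps FOLLOW(A) on { ')' }: CONFLICT
  A → ε: FIRST \ {ε} = { } — this is the only nullable alternative, skip

Y has no nullable alternative, so no FIRST/FOLLOW check is needed there.

So the grammar has 1 FIRST/FOLLOW conflict (marked CONFLICT above).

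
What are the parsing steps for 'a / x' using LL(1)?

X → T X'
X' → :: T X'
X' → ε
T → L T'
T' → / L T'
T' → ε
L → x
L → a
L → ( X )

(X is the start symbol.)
Stack is shown with the top on the left.

Stack        Input    Action
----------------------------
X $          a / x $  output X → T X'
T X' $       a / x $  output T → L T'
L T' X' $    a / x $  output L → a
a T' X' $    a / x $  match 'a'
T' X' $      / x $    output T' → / L T'
/ L T' X' $  / x $    match '/'
L T' X' $    x $      output L → x
x T' X' $    x $      match 'x'
T' X' $      $        output T' → ε
X' $         $        output X' → ε
$            $        accept

The string is accepted.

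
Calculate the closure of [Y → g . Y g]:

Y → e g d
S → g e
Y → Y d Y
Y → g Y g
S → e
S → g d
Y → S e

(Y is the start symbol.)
{ [S → . e], [S → . g d], [S → . g e], [Y → . S e], [Y → . Y d Y], [Y → . e g d], [Y → . g Y g], [Y → g . Y g] }

Start with: [Y → g . Y g]
  [Y → g . Y g] has the dot before Y: add [Y → . e g d], [Y → . Y d Y], [Y → . g Y g], [Y → . S e]
  [Y → . S e] has the dot before S: add [S → . g e], [S → . e], [S → . g d]
No further items can be added.

CLOSURE = { [S → . e], [S → . g d], [S → . g e], [Y → . S e], [Y → . Y d Y], [Y → . e g d], [Y → . g Y g], [Y → g . Y g] }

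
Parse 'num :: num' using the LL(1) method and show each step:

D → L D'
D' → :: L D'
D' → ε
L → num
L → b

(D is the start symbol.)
Stack is shown with the top on the left.

Stack      Input         Action
-------------------------------
D $        num :: num $  output D → L D'
L D' $     num :: num $  output L → num
num D' $   num :: num $  match 'num'
D' $       :: num $      output D' → :: L D'
:: L D' $  :: num $      match '::'
L D' $     num $         output L → num
num D' $   num $         match 'num'
D' $       $             output D' → ε
$          $             accept

The string is accepted.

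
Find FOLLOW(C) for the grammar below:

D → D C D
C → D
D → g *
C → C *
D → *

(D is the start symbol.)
{ '*', 'g' }

To compute FOLLOW(C), find every occurrence of C on a right-hand side N → α C β: add FIRST(β) \ {ε}, and if β is empty or nullable also add FOLLOW(N). Iterate to a fixed point.

In D → D C D: C is followed by D, add FIRST(D) \ {ε} = { '*', 'g' }
In C → C *: C is followed by '*', add FIRST('*') \ {ε} = { '*' }

Taking the union: FOLLOW(C) = { '*', 'g' }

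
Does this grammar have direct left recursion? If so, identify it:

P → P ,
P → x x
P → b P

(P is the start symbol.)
Yes, P is left-recursive

Direct left recursion occurs when N → N α for some non-terminal N (the right-hand side begins with the left-hand side itself).

P → P ,: LEFT RECURSIVE (starts with P)
P → x x: starts with x
P → b P: starts with b

The grammar has direct left recursion on: P.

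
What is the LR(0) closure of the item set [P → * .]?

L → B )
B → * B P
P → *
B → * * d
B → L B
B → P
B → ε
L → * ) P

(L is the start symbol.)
To compute CLOSURE, for each item [A → α.Bβ] where B is a non-terminal, add [B → .γ] for all productions B → γ; repeat for the newly added items until nothing changes.

Start with: [P → * .]
The dot is at the end, so nothing is added.

CLOSURE = { [P → * .] }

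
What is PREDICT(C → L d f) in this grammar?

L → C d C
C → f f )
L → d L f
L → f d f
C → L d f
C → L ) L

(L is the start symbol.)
PREDICT(C → L d f) = (FIRST(RHS) \ {ε}) ∪ (FOLLOW(C) if ε ∈ FIRST(RHS), i.e. RHS ⇒* ε)
FIRST(L) = { 'd', 'f' }
FIRST(L d f) = { 'd', 'f' }
ε ∉ FIRST(L d f), so FOLLOW(C) is not added.
PREDICT(C → L d f) = { 'd', 'f' }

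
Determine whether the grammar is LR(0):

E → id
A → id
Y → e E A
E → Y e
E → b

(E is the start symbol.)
Yes, the grammar is LR(0)

Augment with E' → E and build the canonical LR(0) collection (I0 = CLOSURE({[E' → . E]}), then GOTO on every symbol after a dot until no new states appear). It has 10 states:
  I0: { [E → . Y e], [E → . b], [E → . id], [E' → . E], [Y → . e E A] }  — shift
  I1: { [E' → E .] }  — accept
  I2: { [E → Y . e] }  — shift
  I3: { [E → b .] }  — reduce
  I4: { [E → . Y e], [E → . b], [E → . id], [Y → . e E A], [Y → e . E A] }  — shift
  I5: { [E → id .] }  — reduce
  I6: { [A → . id], [Y → e E . A] }  — shift
  I7: { [Y → e E A .] }  — reduce
  I8: { [A → id .] }  — reduce
  I9: { [E → Y e .] }  — reduce

Every state is either a pure shift/goto state or contains exactly one complete item and nothing to shift — no conflicts. The grammar is LR(0).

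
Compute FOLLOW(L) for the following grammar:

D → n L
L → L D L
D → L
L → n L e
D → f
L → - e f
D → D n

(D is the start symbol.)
{ $, '-', 'e', 'f', 'n' }

To compute FOLLOW(L), find every occurrence of L on a right-hand side N → α L β: add FIRST(β) \ {ε}, and if β is empty or nullable also add FOLLOW(N). Iterate to a fixed point.

In D → n L: L is at the end, add FOLLOW(D)
In L → L D L: L is followed by D L, add FIRST(D L) \ {ε} = { '-', 'f', 'n' }
In L → L D L: L is at the end; this adds FOLLOW(L) to itself — nothing new
In D → L: L is at the end, add FOLLOW(D)
In L → n L e: L is followed by e, add FIRST(e) \ {ε} = { 'e' }

The FOLLOW sets referred to above (computed the same way, to a fixed point):
  FOLLOW(D) = { $, '-', 'n' }

Taking the union: FOLLOW(L) = { $, '-', 'e', 'f', 'n' }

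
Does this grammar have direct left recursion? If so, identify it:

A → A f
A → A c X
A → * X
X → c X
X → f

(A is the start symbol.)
Yes, A is left-recursive

Direct left recursion occurs when N → N α for some non-terminal N (the right-hand side begins with the left-hand side itself).

A → A f: LEFT RECURSIVE (starts with A)
A → A c X: LEFT RECURSIVE (starts with A)
A → * X: starts with '*'
X → c X: starts with c
X → f: starts with f

The grammar has direct left recursion on: A.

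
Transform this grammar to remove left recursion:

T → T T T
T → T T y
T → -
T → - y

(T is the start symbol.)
T is directly left-recursive. The standard transformation for
  A → A α₁ | ... | A α_m | β₁ | ... | β_n
is
  A  → β₁ A' | ... | β_n A'
  A' → α₁ A' | ... | α_m A' | ε

T → - becomes T → - T'
T → - y becomes T → - y T'
T → T T T becomes T' → T T T'
T → T T y becomes T' → T y T'
Add T' → ε

Resulting grammar:
T → - T'
T → - y T'
T' → T T T'
T' → T y T'
T' → ε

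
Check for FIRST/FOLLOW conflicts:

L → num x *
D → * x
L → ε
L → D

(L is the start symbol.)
A FIRST/FOLLOW conflict occurs when a non-terminal N has a nullable alternative N → β (β ⇒* ε) and another alternative N → α with FIRST(α) ∩ FOLLOW(N) ≠ ∅: on such a lookahead the parser cannot decide between expanding α and letting N vanish via β.

Nullable non-terminals: L.
FIRST sets used below: FIRST(D) = { '*' }

L: nullable alternative(s) L → ε; FOLLOW(L) = { $ }
  L → num x *: FIRST \ {ε} = { 'num' } — disjoint from FOLLOW(L)
  L → ε: FIRST \ {ε} = { } — this is the only nullable alternative, skip
  L → D: FIRST \ {ε} = { '*' } — disjoint from FOLLOW(L)

D has no nullable alternative, so no FIRST/FOLLOW check is needed there.

No FIRST/FOLLOW conflicts found.

Answer: No FIRST/FOLLOW conflicts.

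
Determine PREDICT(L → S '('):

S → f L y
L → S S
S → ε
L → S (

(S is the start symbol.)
{ '(', 'f' }

PREDICT(L → S '(') = (FIRST(RHS) \ {ε}) ∪ (FOLLOW(L) if ε ∈ FIRST(RHS), i.e. RHS ⇒* ε)
FIRST(S) = { 'f', ε }
FIRST(S '(') = { '(', 'f' }
ε ∉ FIRST(S '('), so FOLLOW(L) is not added.
PREDICT(L → S '(') = { '(', 'f' }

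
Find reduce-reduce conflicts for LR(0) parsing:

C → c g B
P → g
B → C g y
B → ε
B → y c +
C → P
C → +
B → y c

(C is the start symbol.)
No reduce-reduce conflicts

A reduce-reduce conflict occurs when an LR(0) state has two complete items [A → α .] and [B → β .] — both call for a reduction, and with no lookahead the parser cannot choose between them.

Augment with C' → C and build the canonical LR(0) collection (I0 = CLOSURE({[C' → . C]}), then GOTO on every symbol after a dot until no new states appear). It has 14 states:
  I0: { [C → . +], [C → . P], [C → . c g B], [C' → . C], [P → . g] }  — shift
  I1: { [C → + .] }  — reduce
  I2: { [C' → C .] }  — accept
  I3: { [C → P .] }  — reduce
  I4: { [C → c . g B] }  — shift
  I5: { [P → g .] }  — reduce
  I6: { [B → . C g y], [B → . y c +], [B → . y c], [B → .], [C → . +], [C → . P], [C → . c g B], [C → c g . B], [P → . g] }  — shift, reduce
  I7: { [C → c g B .] }  — reduce
  I8: { [B → C . g y] }  — shift
  I9: { [B → y . c +], [B → y . c] }  — shift
  I10: { [B → y c . +], [B → y c .] }  — shift, reduce
  I11: { [B → y c + .] }  — reduce
  I12: { [B → C g . y] }  — shift
  I13: { [B → C g y .] }  — reduce

No state contains more than one complete item.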